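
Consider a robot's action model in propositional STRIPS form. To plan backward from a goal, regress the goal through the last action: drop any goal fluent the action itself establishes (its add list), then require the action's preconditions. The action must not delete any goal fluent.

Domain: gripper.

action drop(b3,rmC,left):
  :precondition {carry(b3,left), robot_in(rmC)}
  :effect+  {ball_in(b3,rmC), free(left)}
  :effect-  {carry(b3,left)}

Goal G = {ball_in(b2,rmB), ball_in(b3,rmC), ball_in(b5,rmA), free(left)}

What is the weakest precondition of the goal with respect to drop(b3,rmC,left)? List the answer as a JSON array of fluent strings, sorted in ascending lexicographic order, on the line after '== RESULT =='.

Compute (G \ add) ∪ pre:
  G ∩ del = {}  (empty — regression defined)
  G \ add = {ball_in(b2,rmB), ball_in(b3,rmC), ball_in(b5,rmA), free(left)} \ {ball_in(b3,rmC), free(left)} = {ball_in(b2,rmB), ball_in(b5,rmA)}
  ∪ pre   = {ball_in(b2,rmB), ball_in(b5,rmA)} ∪ {carry(b3,left), robot_in(rmC)}
          = {ball_in(b2,rmB), ball_in(b5,rmA), carry(b3,left), robot_in(rmC)}

== RESULT ==
["ball_in(b2,rmB)", "ball_in(b5,rmA)", "carry(b3,left)", "robot_in(rmC)"]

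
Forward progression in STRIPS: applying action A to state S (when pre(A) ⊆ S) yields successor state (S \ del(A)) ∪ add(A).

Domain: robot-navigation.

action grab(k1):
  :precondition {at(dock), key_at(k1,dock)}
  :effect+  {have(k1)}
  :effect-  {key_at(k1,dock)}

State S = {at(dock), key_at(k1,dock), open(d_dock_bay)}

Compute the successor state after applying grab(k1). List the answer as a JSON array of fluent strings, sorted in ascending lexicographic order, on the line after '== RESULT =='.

Progress:
  pre ⊆ S: {at(dock), key_at(k1,dock)} ⊆ S  — applicable
  S \ del = {at(dock), open(d_dock_bay)}
  ∪ add   = {at(dock), have(k1), open(d_dock_bay)}

== RESULT ==
["at(dock)", "have(k1)", "open(d_dock_bay)"]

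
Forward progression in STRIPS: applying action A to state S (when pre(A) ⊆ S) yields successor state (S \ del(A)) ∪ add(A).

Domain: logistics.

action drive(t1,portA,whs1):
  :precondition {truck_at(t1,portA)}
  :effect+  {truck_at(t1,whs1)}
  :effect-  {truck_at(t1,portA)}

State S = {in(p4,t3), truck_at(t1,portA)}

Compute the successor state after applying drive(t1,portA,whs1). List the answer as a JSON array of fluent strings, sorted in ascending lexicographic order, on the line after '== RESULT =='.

Compute (S \ del) ∪ add:
  pre ⊆ S: {truck_at(t1,portA)} ⊆ S  — applicable
  S \ del = {in(p4,t3)}
  ∪ add   = {in(p4,t3), truck_at(t1,whs1)}

== RESULT ==
["in(p4,t3)", "truck_at(t1,whs1)"]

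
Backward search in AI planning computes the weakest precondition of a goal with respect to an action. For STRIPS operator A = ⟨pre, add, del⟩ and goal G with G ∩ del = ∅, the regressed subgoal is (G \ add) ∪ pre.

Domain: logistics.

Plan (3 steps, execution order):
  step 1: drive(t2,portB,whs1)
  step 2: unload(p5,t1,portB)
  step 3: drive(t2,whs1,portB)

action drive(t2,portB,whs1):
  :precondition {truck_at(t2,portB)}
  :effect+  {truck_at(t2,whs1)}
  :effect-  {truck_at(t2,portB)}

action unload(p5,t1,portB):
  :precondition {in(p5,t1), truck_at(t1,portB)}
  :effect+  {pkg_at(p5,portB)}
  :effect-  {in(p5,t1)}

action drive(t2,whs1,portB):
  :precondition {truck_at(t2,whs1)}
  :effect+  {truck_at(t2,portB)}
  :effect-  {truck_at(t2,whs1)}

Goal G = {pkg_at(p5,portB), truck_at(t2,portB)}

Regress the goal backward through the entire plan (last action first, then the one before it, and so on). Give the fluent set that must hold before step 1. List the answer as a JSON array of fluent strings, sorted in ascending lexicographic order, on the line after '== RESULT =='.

Regress step by step:
  through step 3 (drive(t2,whs1,portB)): drop {truck_at(t2,portB)}, keep {pkg_at(p5,portB)}, require {truck_at(t2,whs1)}
    → {pkg_at(p5,portB), truck_at(t2,whs1)}
  through step 2 (unload(p5,t1,portB)): drop {pkg_at(p5,portB)}, keep {truck_at(t2,whs1)}, require {in(p5,t1), truck_at(t1,portB)}
    → {in(p5,t1), truck_at(t1,portB), truck_at(t2,whs1)}
  through step 1 (drive(t2,portB,whs1)): drop {truck_at(t2,whs1)}, keep {in(p5,t1), truck_at(t1,portB)}, require {truck_at(t2,portB)}
    → {in(p5,t1), truck_at(t1,portB), truck_at(t2,portB)}

== RESULT ==
["in(p5,t1)", "truck_at(t1,portB)", "truck_at(t2,portB)"]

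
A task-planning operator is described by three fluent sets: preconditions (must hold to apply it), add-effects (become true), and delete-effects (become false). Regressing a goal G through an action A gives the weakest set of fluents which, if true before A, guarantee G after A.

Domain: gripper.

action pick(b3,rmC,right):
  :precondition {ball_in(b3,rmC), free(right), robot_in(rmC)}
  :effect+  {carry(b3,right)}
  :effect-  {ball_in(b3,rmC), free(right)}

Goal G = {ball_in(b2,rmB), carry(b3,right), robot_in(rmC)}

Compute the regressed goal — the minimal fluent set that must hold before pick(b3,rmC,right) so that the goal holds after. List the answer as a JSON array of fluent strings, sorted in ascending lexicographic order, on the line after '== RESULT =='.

Regress:
  G ∩ del = {}  (empty — regression defined)
  G \ add = {ball_in(b2,rmB), carry(b3,right), robot_in(rmC)} \ {carry(b3,right)} = {ball_in(b2,rmB), robot_in(rmC)}
  ∪ pre   = {ball_in(b2,rmB), robot_in(rmC)} ∪ {ball_in(b3,rmC), free(right), robot_in(rmC)}
          = {ball_in(b2,rmB), ball_in(b3,rmC), free(right), robot_in(rmC)}

== RESULT ==
["ball_in(b2,rmB)", "ball_in(b3,rmC)", "free(right)", "robot_in(rmC)"]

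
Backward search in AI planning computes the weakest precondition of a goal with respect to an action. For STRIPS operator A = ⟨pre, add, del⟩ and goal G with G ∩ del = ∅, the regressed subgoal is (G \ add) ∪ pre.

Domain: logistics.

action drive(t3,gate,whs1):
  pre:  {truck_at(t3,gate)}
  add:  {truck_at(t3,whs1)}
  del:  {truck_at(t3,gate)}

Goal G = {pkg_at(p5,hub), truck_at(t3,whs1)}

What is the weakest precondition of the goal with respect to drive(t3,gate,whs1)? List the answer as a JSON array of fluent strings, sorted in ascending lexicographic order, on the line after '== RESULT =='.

Regress:
  G ∩ del = {}  (empty — regression defined)
  G \ add = {pkg_at(p5,hub), truck_at(t3,whs1)} \ {truck_at(t3,whs1)} = {pkg_at(p5,hub)}
  ∪ pre   = {pkg_at(p5,hub)} ∪ {truck_at(t3,gate)}
          = {pkg_at(p5,hub), truck_at(t3,gate)}

== RESULT ==
["pkg_at(p5,hub)", "truck_at(t3,gate)"]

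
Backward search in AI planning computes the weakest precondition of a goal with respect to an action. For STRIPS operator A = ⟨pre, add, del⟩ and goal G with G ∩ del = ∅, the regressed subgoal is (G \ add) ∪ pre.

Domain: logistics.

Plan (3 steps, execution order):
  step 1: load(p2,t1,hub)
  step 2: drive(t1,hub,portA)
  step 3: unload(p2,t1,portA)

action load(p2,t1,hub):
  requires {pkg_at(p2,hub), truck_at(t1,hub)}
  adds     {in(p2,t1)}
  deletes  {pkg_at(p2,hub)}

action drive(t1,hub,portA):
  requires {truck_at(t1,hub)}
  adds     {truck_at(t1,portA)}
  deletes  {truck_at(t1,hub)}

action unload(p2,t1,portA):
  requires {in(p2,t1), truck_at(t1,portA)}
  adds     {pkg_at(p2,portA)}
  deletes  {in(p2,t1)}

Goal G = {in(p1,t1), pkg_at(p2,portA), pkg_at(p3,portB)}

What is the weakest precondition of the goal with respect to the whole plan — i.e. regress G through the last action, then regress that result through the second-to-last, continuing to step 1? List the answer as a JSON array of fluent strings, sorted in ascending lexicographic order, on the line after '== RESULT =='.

Regress step by step:
  through step 3 (unload(p2,t1,portA)): drop {pkg_at(p2,portA)}, keep {in(p1,t1), pkg_at(p3,portB)}, require {in(p2,t1), truck_at(t1,portA)}
    → {in(p1,t1), in(p2,t1), pkg_at(p3,portB), truck_at(t1,portA)}
  through step 2 (drive(t1,hub,portA)): drop {truck_at(t1,portA)}, keep {in(p1,t1), in(p2,t1), pkg_at(p3,portB)}, require {truck_at(t1,hub)}
    → {in(p1,t1), in(p2,t1), pkg_at(p3,portB), truck_at(t1,hub)}
  through step 1 (load(p2,t1,hub)): drop {in(p2,t1)}, keep {in(p1,t1), pkg_at(p3,portB), truck_at(t1,hub)}, require {pkg_at(p2,hub), truck_at(t1,hub)}
    → {in(p1,t1), pkg_at(p2,hub), pkg_at(p3,portB), truck_at(t1,hub)}

== RESULT ==
["in(p1,t1)", "pkg_at(p2,hub)", "pkg_at(p3,portB)", "truck_at(t1,hub)"]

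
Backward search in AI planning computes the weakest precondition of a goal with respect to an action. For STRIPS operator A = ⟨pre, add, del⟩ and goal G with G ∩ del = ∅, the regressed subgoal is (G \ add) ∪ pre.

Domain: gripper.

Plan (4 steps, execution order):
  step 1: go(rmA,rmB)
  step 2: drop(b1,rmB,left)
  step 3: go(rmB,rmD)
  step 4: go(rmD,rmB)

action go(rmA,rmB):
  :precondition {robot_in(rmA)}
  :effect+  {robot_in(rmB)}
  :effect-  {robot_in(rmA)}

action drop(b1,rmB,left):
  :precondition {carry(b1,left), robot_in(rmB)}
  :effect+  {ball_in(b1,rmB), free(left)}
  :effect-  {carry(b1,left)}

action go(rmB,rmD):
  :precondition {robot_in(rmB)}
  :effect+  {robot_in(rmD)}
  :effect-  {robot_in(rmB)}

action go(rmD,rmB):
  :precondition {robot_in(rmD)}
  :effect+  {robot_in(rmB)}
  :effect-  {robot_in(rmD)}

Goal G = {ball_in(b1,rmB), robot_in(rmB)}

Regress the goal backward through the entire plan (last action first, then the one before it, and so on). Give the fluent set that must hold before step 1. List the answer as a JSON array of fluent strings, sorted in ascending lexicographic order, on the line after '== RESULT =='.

Work backward from the goal:
  through step 4 (go(rmD,rmB)): drop {robot_in(rmB)}, keep {ball_in(b1,rmB)}, require {robot_in(rmD)}
    → {ball_in(b1,rmB), robot_in(rmD)}
  through step 3 (go(rmB,rmD)): drop {robot_in(rmD)}, keep {ball_in(b1,rmB)}, require {robot_in(rmB)}
    → {ball_in(b1,rmB), robot_in(rmB)}
  through step 2 (drop(b1,rmB,left)): drop {ball_in(b1,rmB)}, keep {robot_in(rmB)}, require {carry(b1,left), robot_in(rmB)}
    → {carry(b1,left), robot_in(rmB)}
  through step 1 (go(rmA,rmB)): drop {robot_in(rmB)}, keep {carry(b1,left)}, require {robot_in(rmA)}
    → {carry(b1,left), robot_in(rmA)}

== RESULT ==
["carry(b1,left)", "robot_in(rmA)"]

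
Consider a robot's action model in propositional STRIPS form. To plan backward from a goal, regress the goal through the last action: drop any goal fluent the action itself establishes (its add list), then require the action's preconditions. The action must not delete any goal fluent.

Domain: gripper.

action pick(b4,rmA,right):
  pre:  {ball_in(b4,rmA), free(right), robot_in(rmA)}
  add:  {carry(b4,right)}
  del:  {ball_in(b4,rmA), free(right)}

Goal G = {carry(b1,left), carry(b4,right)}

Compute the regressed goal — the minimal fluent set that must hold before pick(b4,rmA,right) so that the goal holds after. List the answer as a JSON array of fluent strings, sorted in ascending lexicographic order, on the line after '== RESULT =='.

Compute (G \ add) ∪ pre:
  G ∩ del = {}  (empty — regression defined)
  G \ add = {carry(b1,left), carry(b4,right)} \ {carry(b4,right)} = {carry(b1,left)}
  ∪ pre   = {carry(b1,left)} ∪ {ball_in(b4,rmA), free(right), robot_in(rmA)}
          = {ball_in(b4,rmA), carry(b1,left), free(right), robot_in(rmA)}

== RESULT ==
["ball_in(b4,rmA)", "carry(b1,left)", "free(right)", "robot_in(rmA)"]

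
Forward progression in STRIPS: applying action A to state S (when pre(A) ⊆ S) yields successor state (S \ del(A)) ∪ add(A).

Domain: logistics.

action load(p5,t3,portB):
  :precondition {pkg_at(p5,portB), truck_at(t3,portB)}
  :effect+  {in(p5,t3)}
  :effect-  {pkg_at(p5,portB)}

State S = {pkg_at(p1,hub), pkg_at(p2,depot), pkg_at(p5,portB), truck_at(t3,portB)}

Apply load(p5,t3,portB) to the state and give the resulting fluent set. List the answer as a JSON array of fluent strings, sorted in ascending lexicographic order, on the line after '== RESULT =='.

Progress:
  pre ⊆ S: {pkg_at(p5,portB), truck_at(t3,portB)} ⊆ S  — applicable
  S \ del = {pkg_at(p1,hub), pkg_at(p2,depot), truck_at(t3,portB)}
  ∪ add   = {in(p5,t3), pkg_at(p1,hub), pkg_at(p2,depot), truck_at(t3,portB)}

== RESULT ==
["in(p5,t3)", "pkg_at(p1,hub)", "pkg_at(p2,depot)", "truck_at(t3,portB)"]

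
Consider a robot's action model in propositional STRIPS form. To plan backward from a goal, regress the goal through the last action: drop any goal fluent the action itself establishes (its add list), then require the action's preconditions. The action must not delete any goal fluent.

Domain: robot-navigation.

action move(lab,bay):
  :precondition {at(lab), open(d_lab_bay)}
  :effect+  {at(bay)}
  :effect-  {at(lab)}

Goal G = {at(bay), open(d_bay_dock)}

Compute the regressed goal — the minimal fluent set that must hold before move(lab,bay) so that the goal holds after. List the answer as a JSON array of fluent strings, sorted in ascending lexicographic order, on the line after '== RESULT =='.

Regress:
  G ∩ del = {}  (empty — regression defined)
  G \ add = {at(bay), open(d_bay_dock)} \ {at(bay)} = {open(d_bay_dock)}
  ∪ pre   = {open(d_bay_dock)} ∪ {at(lab), open(d_lab_bay)}
          = {at(lab), open(d_bay_dock), open(d_lab_bay)}

== RESULT ==
["at(lab)", "open(d_bay_dock)", "open(d_lab_bay)"]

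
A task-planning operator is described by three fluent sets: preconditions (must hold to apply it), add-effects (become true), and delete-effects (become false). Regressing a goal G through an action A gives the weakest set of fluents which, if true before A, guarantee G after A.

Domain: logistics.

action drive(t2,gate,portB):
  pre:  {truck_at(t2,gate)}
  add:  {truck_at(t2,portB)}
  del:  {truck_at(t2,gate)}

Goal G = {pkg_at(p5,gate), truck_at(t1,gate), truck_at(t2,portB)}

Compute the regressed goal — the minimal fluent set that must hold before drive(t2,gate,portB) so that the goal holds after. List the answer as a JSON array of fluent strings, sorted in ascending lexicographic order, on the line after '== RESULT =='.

Compute (G \ add) ∪ pre:
  G ∩ del = {}  (empty — regression defined)
  G \ add = {pkg_at(p5,gate), truck_at(t1,gate), truck_at(t2,portB)} \ {truck_at(t2,portB)} = {pkg_at(p5,gate), truck_at(t1,gate)}
  ∪ pre   = {pkg_at(p5,gate), truck_at(t1,gate)} ∪ {truck_at(t2,gate)}
          = {pkg_at(p5,gate), truck_at(t1,gate), truck_at(t2,gate)}

== RESULT ==
["pkg_at(p5,gate)", "truck_at(t1,gate)", "truck_at(t2,gate)"]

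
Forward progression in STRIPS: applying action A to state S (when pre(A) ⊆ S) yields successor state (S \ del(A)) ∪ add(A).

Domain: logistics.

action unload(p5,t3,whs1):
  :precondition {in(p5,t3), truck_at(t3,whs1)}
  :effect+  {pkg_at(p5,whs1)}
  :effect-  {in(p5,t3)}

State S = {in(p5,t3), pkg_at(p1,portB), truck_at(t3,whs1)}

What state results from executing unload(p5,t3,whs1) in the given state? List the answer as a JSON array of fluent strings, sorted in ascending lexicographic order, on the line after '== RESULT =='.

Progress:
  pre ⊆ S: {in(p5,t3), truck_at(t3,whs1)} ⊆ S  — applicable
  S \ del = {pkg_at(p1,portB), truck_at(t3,whs1)}
  ∪ add   = {pkg_at(p1,portB), pkg_at(p5,whs1), truck_at(t3,whs1)}

== RESULT ==
["pkg_at(p1,portB)", "pkg_at(p5,whs1)", "truck_at(t3,whs1)"]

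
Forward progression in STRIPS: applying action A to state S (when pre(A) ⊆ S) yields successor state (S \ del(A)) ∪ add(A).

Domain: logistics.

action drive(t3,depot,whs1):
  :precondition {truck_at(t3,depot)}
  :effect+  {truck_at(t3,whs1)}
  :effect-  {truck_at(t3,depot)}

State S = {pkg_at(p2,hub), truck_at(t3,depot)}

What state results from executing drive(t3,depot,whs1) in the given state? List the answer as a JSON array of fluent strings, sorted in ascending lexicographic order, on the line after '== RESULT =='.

Compute (S \ del) ∪ add:
  pre ⊆ S: {truck_at(t3,depot)} ⊆ S  — applicable
  S \ del = {pkg_at(p2,hub)}
  ∪ add   = {pkg_at(p2,hub), truck_at(t3,whs1)}

== RESULT ==
["pkg_at(p2,hub)", "truck_at(t3,whs1)"]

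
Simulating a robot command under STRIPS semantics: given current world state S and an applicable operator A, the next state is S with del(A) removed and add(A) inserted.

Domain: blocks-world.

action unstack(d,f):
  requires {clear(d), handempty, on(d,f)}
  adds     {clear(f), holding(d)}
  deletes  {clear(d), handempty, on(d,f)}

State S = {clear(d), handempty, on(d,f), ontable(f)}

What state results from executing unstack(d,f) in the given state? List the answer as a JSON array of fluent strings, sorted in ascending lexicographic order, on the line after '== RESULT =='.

Compute (S \ del) ∪ add:
  pre ⊆ S: {clear(d), handempty, on(d,f)} ⊆ S  — applicable
  S \ del = {ontable(f)}
  ∪ add   = {clear(f), holding(d), ontable(f)}

== RESULT ==
["clear(f)", "holding(d)", "ontable(f)"]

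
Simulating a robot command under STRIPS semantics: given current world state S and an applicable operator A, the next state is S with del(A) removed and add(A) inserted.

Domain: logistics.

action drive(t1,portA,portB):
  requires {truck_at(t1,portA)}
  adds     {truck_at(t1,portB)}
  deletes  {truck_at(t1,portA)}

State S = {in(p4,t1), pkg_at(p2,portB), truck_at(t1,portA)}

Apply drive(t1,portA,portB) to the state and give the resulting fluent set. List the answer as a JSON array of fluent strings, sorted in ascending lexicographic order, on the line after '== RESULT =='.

Progress:
  pre ⊆ S: {truck_at(t1,portA)} ⊆ S  — applicable
  S \ del = {in(p4,t1), pkg_at(p2,portB)}
  ∪ add   = {in(p4,t1), pkg_at(p2,portB), truck_at(t1,portB)}

== RESULT ==
["in(p4,t1)", "pkg_at(p2,portB)", "truck_at(t1,portB)"]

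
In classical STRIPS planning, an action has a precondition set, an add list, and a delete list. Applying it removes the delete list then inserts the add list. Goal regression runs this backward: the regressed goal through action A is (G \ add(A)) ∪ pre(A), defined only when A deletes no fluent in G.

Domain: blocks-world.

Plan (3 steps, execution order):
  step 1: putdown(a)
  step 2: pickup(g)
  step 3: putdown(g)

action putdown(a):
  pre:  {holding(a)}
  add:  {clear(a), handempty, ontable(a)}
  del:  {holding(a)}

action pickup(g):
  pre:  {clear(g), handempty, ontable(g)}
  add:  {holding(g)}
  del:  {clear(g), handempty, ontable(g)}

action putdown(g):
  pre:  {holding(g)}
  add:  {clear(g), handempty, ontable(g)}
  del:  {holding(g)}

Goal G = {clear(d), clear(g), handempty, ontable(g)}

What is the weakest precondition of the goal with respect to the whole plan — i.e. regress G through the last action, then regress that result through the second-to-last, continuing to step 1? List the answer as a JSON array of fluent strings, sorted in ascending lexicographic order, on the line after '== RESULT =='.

Regress step by step:
  through step 3 (putdown(g)): drop {clear(g), handempty, ontable(g)}, keep {clear(d)}, require {holding(g)}
    → {clear(d), holding(g)}
  through step 2 (pickup(g)): drop {holding(g)}, keep {clear(d)}, require {clear(g), handempty, ontable(g)}
    → {clear(d), clear(g), handempty, ontable(g)}
  through step 1 (putdown(a)): drop {handempty}, keep {clear(d), clear(g), ontable(g)}, require {holding(a)}
    → {clear(d), clear(g), holding(a), ontable(g)}

== RESULT ==
["clear(d)", "clear(g)", "holding(a)", "ontable(g)"]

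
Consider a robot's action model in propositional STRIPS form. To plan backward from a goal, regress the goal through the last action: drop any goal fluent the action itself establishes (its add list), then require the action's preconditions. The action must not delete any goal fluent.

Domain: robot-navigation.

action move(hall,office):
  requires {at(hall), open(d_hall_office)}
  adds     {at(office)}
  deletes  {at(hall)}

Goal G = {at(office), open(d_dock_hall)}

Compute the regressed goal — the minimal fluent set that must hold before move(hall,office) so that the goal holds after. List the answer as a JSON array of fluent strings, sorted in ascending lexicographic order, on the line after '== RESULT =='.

Compute (G \ add) ∪ pre:
  G ∩ del = {}  (empty — regression defined)
  G \ add = {at(office), open(d_dock_hall)} \ {at(office)} = {open(d_dock_hall)}
  ∪ pre   = {open(d_dock_hall)} ∪ {at(hall), open(d_hall_office)}
          = {at(hall), open(d_dock_hall), open(d_hall_office)}

== RESULT ==
["at(hall)", "open(d_dock_hall)", "open(d_hall_office)"]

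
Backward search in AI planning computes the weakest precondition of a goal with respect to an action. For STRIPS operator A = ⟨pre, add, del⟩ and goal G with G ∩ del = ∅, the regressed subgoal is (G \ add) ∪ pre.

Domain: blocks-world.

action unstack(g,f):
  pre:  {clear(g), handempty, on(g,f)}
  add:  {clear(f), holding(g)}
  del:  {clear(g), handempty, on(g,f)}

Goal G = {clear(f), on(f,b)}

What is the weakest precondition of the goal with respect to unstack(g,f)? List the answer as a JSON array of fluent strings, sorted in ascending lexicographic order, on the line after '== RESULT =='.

Compute (G \ add) ∪ pre:
  G ∩ del = {}  (empty — regression defined)
  G \ add = {clear(f), on(f,b)} \ {clear(f), holding(g)} = {on(f,b)}
  ∪ pre   = {on(f,b)} ∪ {clear(g), handempty, on(g,f)}
          = {clear(g), handempty, on(f,b), on(g,f)}

== RESULT ==
["clear(g)", "handempty", "on(f,b)", "on(g,f)"]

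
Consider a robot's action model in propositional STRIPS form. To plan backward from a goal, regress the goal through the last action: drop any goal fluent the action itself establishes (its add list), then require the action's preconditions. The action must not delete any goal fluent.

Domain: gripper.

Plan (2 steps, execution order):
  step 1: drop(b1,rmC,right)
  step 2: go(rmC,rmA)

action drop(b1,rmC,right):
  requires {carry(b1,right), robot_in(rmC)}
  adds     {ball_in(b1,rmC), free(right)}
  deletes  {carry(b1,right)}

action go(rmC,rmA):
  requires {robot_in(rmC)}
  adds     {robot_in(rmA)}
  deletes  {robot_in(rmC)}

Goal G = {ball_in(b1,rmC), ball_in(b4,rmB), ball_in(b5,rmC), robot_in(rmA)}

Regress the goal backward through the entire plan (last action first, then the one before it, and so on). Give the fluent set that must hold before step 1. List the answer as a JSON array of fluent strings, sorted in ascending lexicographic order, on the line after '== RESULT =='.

Regress step by step:
  through step 2 (go(rmC,rmA)): drop {robot_in(rmA)}, keep {ball_in(b1,rmC), ball_in(b4,rmB), ball_in(b5,rmC)}, require {robot_in(rmC)}
    → {ball_in(b1,rmC), ball_in(b4,rmB), ball_in(b5,rmC), robot_in(rmC)}
  through step 1 (drop(b1,rmC,right)): drop {ball_in(b1,rmC)}, keep {ball_in(b4,rmB), ball_in(b5,rmC), robot_in(rmC)}, require {carry(b1,right), robot_in(rmC)}
    → {ball_in(b4,rmB), ball_in(b5,rmC), carry(b1,right), robot_in(rmC)}

== RESULT ==
["ball_in(b4,rmB)", "ball_in(b5,rmC)", "carry(b1,right)", "robot_in(rmC)"]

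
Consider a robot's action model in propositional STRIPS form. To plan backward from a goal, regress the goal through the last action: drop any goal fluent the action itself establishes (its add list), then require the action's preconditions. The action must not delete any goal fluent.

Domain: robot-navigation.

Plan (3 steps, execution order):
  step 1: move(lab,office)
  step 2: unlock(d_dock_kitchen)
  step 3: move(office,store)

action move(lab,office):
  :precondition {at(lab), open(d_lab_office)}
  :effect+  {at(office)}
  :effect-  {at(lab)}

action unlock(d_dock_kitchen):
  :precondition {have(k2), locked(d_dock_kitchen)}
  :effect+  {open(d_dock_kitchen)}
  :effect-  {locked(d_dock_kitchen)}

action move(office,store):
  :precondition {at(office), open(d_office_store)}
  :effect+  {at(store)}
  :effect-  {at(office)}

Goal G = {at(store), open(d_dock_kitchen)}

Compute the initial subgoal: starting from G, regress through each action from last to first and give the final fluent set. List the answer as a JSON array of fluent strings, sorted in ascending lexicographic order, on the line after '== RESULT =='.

Regress step by step:
  through step 3 (move(office,store)): drop {at(store)}, keep {open(d_dock_kitchen)}, require {at(office), open(d_office_store)}
    → {at(office), open(d_dock_kitchen), open(d_office_store)}
  through step 2 (unlock(d_dock_kitchen)): drop {open(d_dock_kitchen)}, keep {at(office), open(d_office_store)}, require {have(k2), locked(d_dock_kitchen)}
    → {at(office), have(k2), locked(d_dock_kitchen), open(d_office_store)}
  through step 1 (move(lab,office)): drop {at(office)}, keep {have(k2), locked(d_dock_kitchen), open(d_office_store)}, require {at(lab), open(d_lab_office)}
    → {at(lab), have(k2), locked(d_dock_kitchen), open(d_lab_office), open(d_office_store)}

== RESULT ==
["at(lab)", "have(k2)", "locked(d_dock_kitchen)", "open(d_lab_office)", "open(d_office_store)"]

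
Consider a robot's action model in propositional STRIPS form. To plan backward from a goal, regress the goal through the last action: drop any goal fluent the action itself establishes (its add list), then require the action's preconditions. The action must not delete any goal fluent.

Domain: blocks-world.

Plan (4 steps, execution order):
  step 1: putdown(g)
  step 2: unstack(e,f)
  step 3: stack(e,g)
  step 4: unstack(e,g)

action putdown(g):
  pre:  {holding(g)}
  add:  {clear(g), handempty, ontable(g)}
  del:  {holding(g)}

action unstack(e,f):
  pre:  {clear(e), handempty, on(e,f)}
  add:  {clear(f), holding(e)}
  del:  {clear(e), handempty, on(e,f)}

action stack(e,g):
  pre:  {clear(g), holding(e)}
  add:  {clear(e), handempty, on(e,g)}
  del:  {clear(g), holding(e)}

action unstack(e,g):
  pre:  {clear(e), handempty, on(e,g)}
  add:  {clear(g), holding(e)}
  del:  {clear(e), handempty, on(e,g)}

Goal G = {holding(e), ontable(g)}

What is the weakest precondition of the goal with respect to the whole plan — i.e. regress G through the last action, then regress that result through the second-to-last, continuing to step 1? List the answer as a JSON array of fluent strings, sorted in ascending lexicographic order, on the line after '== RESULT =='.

Regress step by step:
  through step 4 (unstack(e,g)): drop {holding(e)}, keep {ontable(g)}, require {clear(e), handempty, on(e,g)}
    → {clear(e), handempty, on(e,g), ontable(g)}
  through step 3 (stack(e,g)): drop {clear(e), handempty, on(e,g)}, keep {ontable(g)}, require {clear(g), holding(e)}
    → {clear(g), holding(e), ontable(g)}
  through step 2 (unstack(e,f)): drop {holding(e)}, keep {clear(g), ontable(g)}, require {clear(e), handempty, on(e,f)}
    → {clear(e), clear(g), handempty, on(e,f), ontable(g)}
  through step 1 (putdown(g)): drop {clear(g), handempty, ontable(g)}, keep {clear(e), on(e,f)}, require {holding(g)}
    → {clear(e), holding(g), on(e,f)}

== RESULT ==
["clear(e)", "holding(g)", "on(e,f)"]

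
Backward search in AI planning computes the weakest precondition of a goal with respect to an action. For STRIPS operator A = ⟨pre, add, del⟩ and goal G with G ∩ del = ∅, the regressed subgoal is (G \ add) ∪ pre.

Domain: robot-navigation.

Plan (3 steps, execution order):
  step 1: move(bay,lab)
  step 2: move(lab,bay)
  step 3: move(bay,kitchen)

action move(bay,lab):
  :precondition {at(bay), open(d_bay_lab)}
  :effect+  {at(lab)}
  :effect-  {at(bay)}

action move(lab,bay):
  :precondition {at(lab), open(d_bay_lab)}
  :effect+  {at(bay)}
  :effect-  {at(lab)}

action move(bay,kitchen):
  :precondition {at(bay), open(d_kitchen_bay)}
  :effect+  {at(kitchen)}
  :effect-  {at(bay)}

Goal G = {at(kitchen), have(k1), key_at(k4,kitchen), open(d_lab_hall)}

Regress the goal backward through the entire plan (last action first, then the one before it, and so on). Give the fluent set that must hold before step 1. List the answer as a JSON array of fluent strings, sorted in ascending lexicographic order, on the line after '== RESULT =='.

Work backward from the goal:
  through step 3 (move(bay,kitchen)): drop {at(kitchen)}, keep {have(k1), key_at(k4,kitchen), open(d_lab_hall)}, require {at(bay), open(d_kitchen_bay)}
    → {at(bay), have(k1), key_at(k4,kitchen), open(d_kitchen_bay), open(d_lab_hall)}
  through step 2 (move(lab,bay)): drop {at(bay)}, keep {have(k1), key_at(k4,kitchen), open(d_kitchen_bay), open(d_lab_hall)}, require {at(lab), open(d_bay_lab)}
    → {at(lab), have(k1), key_at(k4,kitchen), open(d_bay_lab), open(d_kitchen_bay), open(d_lab_hall)}
  through step 1 (move(bay,lab)): drop {at(lab)}, keep {have(k1), key_at(k4,kitchen), open(d_bay_lab), open(d_kitchen_bay), open(d_lab_hall)}, require {at(bay), open(d_bay_lab)}
    → {at(bay), have(k1), key_at(k4,kitchen), open(d_bay_lab), open(d_kitchen_bay), open(d_lab_hall)}

== RESULT ==
["at(bay)", "have(k1)", "key_at(k4,kitchen)", "open(d_bay_lab)", "open(d_kitchen_bay)", "open(d_lab_hall)"]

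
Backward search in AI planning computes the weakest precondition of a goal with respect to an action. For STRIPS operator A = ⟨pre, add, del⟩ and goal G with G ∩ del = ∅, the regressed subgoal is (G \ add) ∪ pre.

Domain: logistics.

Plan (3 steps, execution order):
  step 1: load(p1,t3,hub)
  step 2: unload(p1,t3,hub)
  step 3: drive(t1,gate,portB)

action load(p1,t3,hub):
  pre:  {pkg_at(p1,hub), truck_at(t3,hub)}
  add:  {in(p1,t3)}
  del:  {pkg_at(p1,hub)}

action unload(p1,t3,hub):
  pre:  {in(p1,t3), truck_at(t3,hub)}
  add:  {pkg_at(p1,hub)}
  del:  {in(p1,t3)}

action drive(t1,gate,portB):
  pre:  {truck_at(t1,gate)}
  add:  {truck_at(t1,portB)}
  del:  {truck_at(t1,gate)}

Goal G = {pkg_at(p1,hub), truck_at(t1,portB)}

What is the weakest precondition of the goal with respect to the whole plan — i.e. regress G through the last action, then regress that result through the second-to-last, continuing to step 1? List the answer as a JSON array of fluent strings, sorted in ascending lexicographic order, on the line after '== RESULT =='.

Work backward from the goal:
  through step 3 (drive(t1,gate,portB)): drop {truck_at(t1,portB)}, keep {pkg_at(p1,hub)}, require {truck_at(t1,gate)}
    → {pkg_at(p1,hub), truck_at(t1,gate)}
  through step 2 (unload(p1,t3,hub)): drop {pkg_at(p1,hub)}, keep {truck_at(t1,gate)}, require {in(p1,t3), truck_at(t3,hub)}
    → {in(p1,t3), truck_at(t1,gate), truck_at(t3,hub)}
  through step 1 (load(p1,t3,hub)): drop {in(p1,t3)}, keep {truck_at(t1,gate), truck_at(t3,hub)}, require {pkg_at(p1,hub), truck_at(t3,hub)}
    → {pkg_at(p1,hub), truck_at(t1,gate), truck_at(t3,hub)}

== RESULT ==
["pkg_at(p1,hub)", "truck_at(t1,gate)", "truck_at(t3,hub)"]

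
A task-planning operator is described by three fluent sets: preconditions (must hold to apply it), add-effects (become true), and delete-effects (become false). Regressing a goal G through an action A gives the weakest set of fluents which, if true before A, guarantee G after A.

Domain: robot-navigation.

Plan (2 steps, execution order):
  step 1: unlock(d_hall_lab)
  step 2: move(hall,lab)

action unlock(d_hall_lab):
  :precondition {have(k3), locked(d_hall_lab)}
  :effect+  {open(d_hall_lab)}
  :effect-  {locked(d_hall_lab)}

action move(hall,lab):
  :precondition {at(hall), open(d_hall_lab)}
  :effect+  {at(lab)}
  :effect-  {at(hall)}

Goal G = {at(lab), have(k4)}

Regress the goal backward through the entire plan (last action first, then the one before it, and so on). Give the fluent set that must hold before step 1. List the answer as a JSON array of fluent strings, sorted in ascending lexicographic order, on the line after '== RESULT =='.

Work backward from the goal:
  through step 2 (move(hall,lab)): drop {at(lab)}, keep {have(k4)}, require {at(hall), open(d_hall_lab)}
    → {at(hall), have(k4), open(d_hall_lab)}
  through step 1 (unlock(d_hall_lab)): drop {open(d_hall_lab)}, keep {at(hall), have(k4)}, require {have(k3), locked(d_hall_lab)}
    → {at(hall), have(k3), have(k4), locked(d_hall_lab)}

== RESULT ==
["at(hall)", "have(k3)", "have(k4)", "locked(d_hall_lab)"]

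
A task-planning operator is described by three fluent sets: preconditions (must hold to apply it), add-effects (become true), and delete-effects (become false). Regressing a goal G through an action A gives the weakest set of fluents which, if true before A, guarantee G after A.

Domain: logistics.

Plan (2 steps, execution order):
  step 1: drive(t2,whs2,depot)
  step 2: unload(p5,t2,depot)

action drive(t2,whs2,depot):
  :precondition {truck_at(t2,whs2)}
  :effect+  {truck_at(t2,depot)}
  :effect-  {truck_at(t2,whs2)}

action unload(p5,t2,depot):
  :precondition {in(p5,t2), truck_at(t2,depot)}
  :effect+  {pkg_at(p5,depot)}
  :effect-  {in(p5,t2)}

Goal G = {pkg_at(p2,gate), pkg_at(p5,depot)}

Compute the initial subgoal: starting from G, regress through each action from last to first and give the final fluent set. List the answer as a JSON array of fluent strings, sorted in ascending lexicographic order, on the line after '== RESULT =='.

Regress step by step:
  through step 2 (unload(p5,t2,depot)): drop {pkg_at(p5,depot)}, keep {pkg_at(p2,gate)}, require {in(p5,t2), truck_at(t2,depot)}
    → {in(p5,t2), pkg_at(p2,gate), truck_at(t2,depot)}
  through step 1 (drive(t2,whs2,depot)): drop {truck_at(t2,depot)}, keep {in(p5,t2), pkg_at(p2,gate)}, require {truck_at(t2,whs2)}
    → {in(p5,t2), pkg_at(p2,gate), truck_at(t2,whs2)}

== RESULT ==
["in(p5,t2)", "pkg_at(p2,gate)", "truck_at(t2,whs2)"]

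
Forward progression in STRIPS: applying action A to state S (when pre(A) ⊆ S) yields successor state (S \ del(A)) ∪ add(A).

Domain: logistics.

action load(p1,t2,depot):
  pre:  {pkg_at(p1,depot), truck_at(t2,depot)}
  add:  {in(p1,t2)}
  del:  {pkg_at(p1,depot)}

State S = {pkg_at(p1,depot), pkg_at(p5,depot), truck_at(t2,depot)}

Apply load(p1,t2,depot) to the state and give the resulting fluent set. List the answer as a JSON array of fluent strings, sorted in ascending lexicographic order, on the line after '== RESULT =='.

Progress:
  pre ⊆ S: {pkg_at(p1,depot), truck_at(t2,depot)} ⊆ S  — applicable
  S \ del = {pkg_at(p5,depot), truck_at(t2,depot)}
  ∪ add   = {in(p1,t2), pkg_at(p5,depot), truck_at(t2,depot)}

== RESULT ==
["in(p1,t2)", "pkg_at(p5,depot)", "truck_at(t2,depot)"]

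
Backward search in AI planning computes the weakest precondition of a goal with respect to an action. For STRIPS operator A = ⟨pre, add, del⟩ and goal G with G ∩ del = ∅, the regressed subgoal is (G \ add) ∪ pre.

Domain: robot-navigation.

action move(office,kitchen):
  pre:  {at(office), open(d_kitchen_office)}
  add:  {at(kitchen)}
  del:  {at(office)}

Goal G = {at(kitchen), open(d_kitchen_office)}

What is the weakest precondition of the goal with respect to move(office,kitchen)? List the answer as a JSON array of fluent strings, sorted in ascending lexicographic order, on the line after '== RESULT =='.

Regress:
  G ∩ del = {}  (empty — regression defined)
  G \ add = {at(kitchen), open(d_kitchen_office)} \ {at(kitchen)} = {open(d_kitchen_office)}
  ∪ pre   = {open(d_kitchen_office)} ∪ {at(office), open(d_kitchen_office)}
          = {at(office), open(d_kitchen_office)}

== RESULT ==
["at(office)", "open(d_kitchen_office)"]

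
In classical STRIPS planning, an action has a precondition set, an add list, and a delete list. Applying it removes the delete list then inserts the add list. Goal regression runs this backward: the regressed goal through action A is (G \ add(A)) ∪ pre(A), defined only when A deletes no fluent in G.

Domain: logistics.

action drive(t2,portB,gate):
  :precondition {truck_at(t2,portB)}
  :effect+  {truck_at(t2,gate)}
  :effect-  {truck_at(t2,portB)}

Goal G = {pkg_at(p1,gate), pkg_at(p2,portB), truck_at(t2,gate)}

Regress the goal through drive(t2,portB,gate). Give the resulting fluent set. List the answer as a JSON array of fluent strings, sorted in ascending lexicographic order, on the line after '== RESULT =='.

Regress:
  G ∩ del = {}  (empty — regression defined)
  G \ add = {pkg_at(p1,gate), pkg_at(p2,portB), truck_at(t2,gate)} \ {truck_at(t2,gate)} = {pkg_at(p1,gate), pkg_at(p2,portB)}
  ∪ pre   = {pkg_at(p1,gate), pkg_at(p2,portB)} ∪ {truck_at(t2,portB)}
          = {pkg_at(p1,gate), pkg_at(p2,portB), truck_at(t2,portB)}

== RESULT ==
["pkg_at(p1,gate)", "pkg_at(p2,portB)", "truck_at(t2,portB)"]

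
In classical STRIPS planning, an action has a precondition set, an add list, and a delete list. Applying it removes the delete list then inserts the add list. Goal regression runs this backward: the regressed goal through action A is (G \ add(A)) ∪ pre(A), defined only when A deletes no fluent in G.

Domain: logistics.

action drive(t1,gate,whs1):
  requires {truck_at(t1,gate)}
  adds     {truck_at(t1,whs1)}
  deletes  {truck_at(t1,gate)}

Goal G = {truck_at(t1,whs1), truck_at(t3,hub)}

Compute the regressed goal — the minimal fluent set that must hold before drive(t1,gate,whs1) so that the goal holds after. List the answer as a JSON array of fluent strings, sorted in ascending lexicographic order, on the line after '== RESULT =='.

Compute (G \ add) ∪ pre:
  G ∩ del = {}  (empty — regression defined)
  G \ add = {truck_at(t1,whs1), truck_at(t3,hub)} \ {truck_at(t1,whs1)} = {truck_at(t3,hub)}
  ∪ pre   = {truck_at(t3,hub)} ∪ {truck_at(t1,gate)}
          = {truck_at(t1,gate), truck_at(t3,hub)}

== RESULT ==
["truck_at(t1,gate)", "truck_at(t3,hub)"]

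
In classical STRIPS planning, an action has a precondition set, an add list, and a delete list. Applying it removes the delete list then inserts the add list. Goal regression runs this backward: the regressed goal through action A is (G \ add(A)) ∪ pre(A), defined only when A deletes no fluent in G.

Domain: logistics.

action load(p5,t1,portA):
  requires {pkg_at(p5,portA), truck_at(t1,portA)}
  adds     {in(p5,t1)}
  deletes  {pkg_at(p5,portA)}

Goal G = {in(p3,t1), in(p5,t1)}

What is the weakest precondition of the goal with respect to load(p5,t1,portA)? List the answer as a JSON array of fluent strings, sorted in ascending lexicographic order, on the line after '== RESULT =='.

Compute (G \ add) ∪ pre:
  G ∩ del = {}  (empty — regression defined)
  G \ add = {in(p3,t1), in(p5,t1)} \ {in(p5,t1)} = {in(p3,t1)}
  ∪ pre   = {in(p3,t1)} ∪ {pkg_at(p5,portA), truck_at(t1,portA)}
          = {in(p3,t1), pkg_at(p5,portA), truck_at(t1,portA)}

== RESULT ==
["in(p3,t1)", "pkg_at(p5,portA)", "truck_at(t1,portA)"]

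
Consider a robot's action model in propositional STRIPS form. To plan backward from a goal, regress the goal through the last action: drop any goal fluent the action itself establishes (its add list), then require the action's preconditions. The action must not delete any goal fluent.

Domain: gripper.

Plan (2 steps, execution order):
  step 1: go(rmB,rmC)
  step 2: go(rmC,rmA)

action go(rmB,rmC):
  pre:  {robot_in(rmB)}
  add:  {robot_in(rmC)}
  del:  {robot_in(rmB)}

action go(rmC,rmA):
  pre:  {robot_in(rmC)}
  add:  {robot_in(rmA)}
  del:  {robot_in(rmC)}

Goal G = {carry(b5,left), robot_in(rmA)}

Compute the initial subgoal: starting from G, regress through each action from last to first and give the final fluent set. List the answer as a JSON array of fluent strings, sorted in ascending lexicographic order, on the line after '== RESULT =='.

Regress step by step:
  through step 2 (go(rmC,rmA)): drop {robot_in(rmA)}, keep {carry(b5,left)}, require {robot_in(rmC)}
    → {carry(b5,left), robot_in(rmC)}
  through step 1 (go(rmB,rmC)): drop {robot_in(rmC)}, keep {carry(b5,left)}, require {robot_in(rmB)}
    → {carry(b5,left), robot_in(rmB)}

== RESULT ==
["carry(b5,left)", "robot_in(rmB)"]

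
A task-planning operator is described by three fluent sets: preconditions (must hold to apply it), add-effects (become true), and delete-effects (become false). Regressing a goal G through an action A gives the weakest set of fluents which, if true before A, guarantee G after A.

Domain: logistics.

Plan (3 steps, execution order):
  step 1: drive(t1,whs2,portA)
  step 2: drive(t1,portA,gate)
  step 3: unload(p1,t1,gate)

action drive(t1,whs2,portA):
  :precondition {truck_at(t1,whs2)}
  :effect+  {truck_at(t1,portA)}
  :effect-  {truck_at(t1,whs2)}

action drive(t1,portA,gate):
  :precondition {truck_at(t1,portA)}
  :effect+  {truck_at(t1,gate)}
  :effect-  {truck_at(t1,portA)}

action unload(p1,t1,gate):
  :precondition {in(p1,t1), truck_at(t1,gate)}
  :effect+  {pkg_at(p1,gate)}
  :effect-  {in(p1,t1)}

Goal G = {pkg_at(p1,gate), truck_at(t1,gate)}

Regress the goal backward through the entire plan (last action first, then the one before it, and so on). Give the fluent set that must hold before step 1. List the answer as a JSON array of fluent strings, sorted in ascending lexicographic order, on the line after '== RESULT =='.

Regress step by step:
  through step 3 (unload(p1,t1,gate)): drop {pkg_at(p1,gate)}, keep {truck_at(t1,gate)}, require {in(p1,t1), truck_at(t1,gate)}
    → {in(p1,t1), truck_at(t1,gate)}
  through step 2 (drive(t1,portA,gate)): drop {truck_at(t1,gate)}, keep {in(p1,t1)}, require {truck_at(t1,portA)}
    → {in(p1,t1), truck_at(t1,portA)}
  through step 1 (drive(t1,whs2,portA)): drop {truck_at(t1,portA)}, keep {in(p1,t1)}, require {truck_at(t1,whs2)}
    → {in(p1,t1), truck_at(t1,whs2)}

== RESULT ==
["in(p1,t1)", "truck_at(t1,whs2)"]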